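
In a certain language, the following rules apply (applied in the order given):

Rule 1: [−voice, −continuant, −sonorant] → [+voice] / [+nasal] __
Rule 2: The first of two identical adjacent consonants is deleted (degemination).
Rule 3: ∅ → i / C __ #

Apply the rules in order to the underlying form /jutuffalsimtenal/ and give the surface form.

Rule 1 (post-nasal voicing): /t/ is a voiceless stop immediately after the nasal /m/, so it voices to [d]. /jutuffalsimtenal/ → jutuffalsimdenal.
Rule 2 (degemination): /ff/ is a geminate; the first /f/ deletes. /jutuffalsimdenal/ → jutufalsimdenal.
Rule 3 (final i-epenthesis): the form ends in the consonant /l/, so [i] is inserted word-finally. /jutufalsimdenal/ → jutufalsimdenali.

jutufalsimdenali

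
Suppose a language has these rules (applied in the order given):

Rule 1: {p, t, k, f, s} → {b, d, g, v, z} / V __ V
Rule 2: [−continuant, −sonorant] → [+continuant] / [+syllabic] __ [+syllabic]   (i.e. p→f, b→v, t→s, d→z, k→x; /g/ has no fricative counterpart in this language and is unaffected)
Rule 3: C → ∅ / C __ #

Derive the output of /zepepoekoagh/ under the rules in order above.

zevevoegoag

Rule 1 (intervocalic voicing): /p/ is a voiceless obstruent between vowels /e/ and /e/, so it voices to [b]. /p/ is a voiceless obstruent between vowels /e/ and /o/, so it voices to [b]. /k/ is a voiceless obstruent between vowels /e/ and /o/, so it voices to [g]. /zepepoekoagh/ → zebeboegoagh.
Rule 2 (intervocalic spirantization): /b/ is a stop between vowels /e/ and /e/, so it spirantizes to the fricative [v]. /b/ is a stop between vowels /e/ and /o/, so it spirantizes to the fricative [v]. /zebeboegoagh/ → zevevoegoagh.
Rule 3 (final cluster simplification): /h/ is the second consonant of a word-final cluster /gh/, so it deletes. /zevevoegoagh/ → zevevoegoag.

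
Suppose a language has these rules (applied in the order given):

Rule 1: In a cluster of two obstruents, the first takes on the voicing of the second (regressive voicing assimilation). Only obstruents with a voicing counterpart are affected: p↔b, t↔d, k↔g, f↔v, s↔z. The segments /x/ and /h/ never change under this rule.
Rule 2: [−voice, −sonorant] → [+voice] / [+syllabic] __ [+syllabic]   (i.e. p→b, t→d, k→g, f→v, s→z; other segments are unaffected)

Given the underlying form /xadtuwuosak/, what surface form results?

Rule 1 (regressive voicing assimilation): /d/ precedes the voiceless obstruent /t/, so it devoices to [t] by assimilation. /xadtuwuosak/ → xattuwuosak.
Rule 2 (intervocalic voicing): /s/ is a voiceless obstruent between vowels /o/ and /a/, so it voices to [z]. /xattuwuosak/ → xattuwuozak.

xattuwuozak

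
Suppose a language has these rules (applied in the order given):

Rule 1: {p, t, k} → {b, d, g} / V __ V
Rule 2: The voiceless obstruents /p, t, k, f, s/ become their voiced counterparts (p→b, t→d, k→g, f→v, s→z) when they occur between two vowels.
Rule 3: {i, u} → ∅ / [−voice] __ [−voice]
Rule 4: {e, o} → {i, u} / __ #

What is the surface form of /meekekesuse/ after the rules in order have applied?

Rule 1 (intervocalic voicing): /k/ is a voiceless stop between vowels /e/ and /e/, so it voices to [g]. /k/ is a voiceless stop between vowels /e/ and /e/, so it voices to [g]. /meekekesuse/ → meegegesuse.
Rule 2 (intervocalic voicing): /s/ is a voiceless obstruent between vowels /e/ and /u/, so it voices to [z]. /s/ is a voiceless obstruent between vowels /u/ and /e/, so it voices to [z]. /meegegesuse/ → meegegezuze.
Rule 3 (high vowel syncope): no segment meets the environment; /meegegezuze/ is unchanged.
Rule 4 (final vowel raising): /e/ is a mid vowel in word-final position, so it raises to [i]. /meegegezuze/ → meegegezuzi.

meegegezuzi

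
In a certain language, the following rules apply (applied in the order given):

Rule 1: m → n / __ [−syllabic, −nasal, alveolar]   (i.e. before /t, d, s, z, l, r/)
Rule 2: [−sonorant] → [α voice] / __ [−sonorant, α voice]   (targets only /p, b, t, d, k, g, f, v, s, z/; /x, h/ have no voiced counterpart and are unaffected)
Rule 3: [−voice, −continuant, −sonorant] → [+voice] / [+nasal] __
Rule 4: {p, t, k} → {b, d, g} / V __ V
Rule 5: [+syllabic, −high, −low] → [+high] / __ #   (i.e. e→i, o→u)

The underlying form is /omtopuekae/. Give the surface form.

ondobuegai

Rule 1 (nasal place assimilation): /m/ precedes the alveolar consonant /t/, so it assimilates in place to [n]. /omtopuekae/ → ontopuekae.
Rule 2 (regressive voicing assimilation): no segment meets the environment; /ontopuekae/ is unchanged.
Rule 3 (post-nasal voicing): /t/ is a voiceless stop immediately after the nasal /n/, so it voices to [d]. /ontopuekae/ → ondopuekae.
Rule 4 (intervocalic voicing): /p/ is a voiceless stop between vowels /o/ and /u/, so it voices to [b]. /k/ is a voiceless stop between vowels /e/ and /a/, so it voices to [g]. /ondopuekae/ → ondobuegae.
Rule 5 (final vowel raising): /e/ is a mid vowel in word-final position, so it raises to [i]. /ondobuegae/ → ondobuegai.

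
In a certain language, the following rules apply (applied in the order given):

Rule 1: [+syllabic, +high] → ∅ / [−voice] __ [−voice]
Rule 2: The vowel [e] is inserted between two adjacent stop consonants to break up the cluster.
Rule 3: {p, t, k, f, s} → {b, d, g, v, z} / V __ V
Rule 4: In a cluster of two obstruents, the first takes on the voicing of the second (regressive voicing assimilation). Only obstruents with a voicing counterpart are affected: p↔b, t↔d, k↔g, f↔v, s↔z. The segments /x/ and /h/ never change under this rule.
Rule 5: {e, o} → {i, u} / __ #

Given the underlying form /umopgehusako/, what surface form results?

umobegehsagu

Rule 1 (high vowel syncope): /u/ is a high vowel flanked by voiceless consonants /h/ and /s/, so it deletes. /umopgehusako/ → umopgehsako.
Rule 2 (stop-cluster e-epenthesis): /p/ and /g/ form a stop–stop cluster, so [e] is inserted between them. /umopgehsako/ → umopegehsako.
Rule 3 (intervocalic voicing): /p/ is a voiceless obstruent between vowels /o/ and /e/, so it voices to [b]. /k/ is a voiceless obstruent between vowels /a/ and /o/, so it voices to [g]. /umopegehsako/ → umobegehsago.
Rule 4 (regressive voicing assimilation): no segment meets the environment; /umobegehsago/ is unchanged.
Rule 5 (final vowel raising): /o/ is a mid vowel in word-final position, so it raises to [u]. /umobegehsago/ → umobegehsagu.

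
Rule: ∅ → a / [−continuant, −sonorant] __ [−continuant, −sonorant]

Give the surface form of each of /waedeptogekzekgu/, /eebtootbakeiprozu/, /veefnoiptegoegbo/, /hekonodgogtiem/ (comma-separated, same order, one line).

/waedeptogekzekgu/: /p/ and /t/ form a stop–stop cluster, so [a] is inserted between them. /k/ and /g/ form a stop–stop cluster, so [a] is inserted between them. → [waedepatogekzekagu].
/eebtootbakeiprozu/: /b/ and /t/ form a stop–stop cluster, so [a] is inserted between them. /t/ and /b/ form a stop–stop cluster, so [a] is inserted between them. → [eebatootabakeiprozu].
/veefnoiptegoegbo/: /p/ and /t/ form a stop–stop cluster, so [a] is inserted between them. /g/ and /b/ form a stop–stop cluster, so [a] is inserted between them. → [veefnoipategoegabo].
/hekonodgogtiem/: /d/ and /g/ form a stop–stop cluster, so [a] is inserted between them. /g/ and /t/ form a stop–stop cluster, so [a] is inserted between them. → [hekonodagogatiem].

waedepatogekzekagu, eebatootabakeiprozu, veefnoipategoegabo, hekonodagogatiem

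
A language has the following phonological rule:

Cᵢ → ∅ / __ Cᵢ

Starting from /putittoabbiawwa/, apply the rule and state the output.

putitoabiawa

/tt/ is a geminate; the first /t/ deletes.
/bb/ is a geminate; the first /b/ deletes.
/ww/ is a geminate; the first /w/ deletes.
The other instances of /p/, /t/, /b/, /w/ do not occur in the required environment and remain unchanged.
Surface form: [putitoabiawa].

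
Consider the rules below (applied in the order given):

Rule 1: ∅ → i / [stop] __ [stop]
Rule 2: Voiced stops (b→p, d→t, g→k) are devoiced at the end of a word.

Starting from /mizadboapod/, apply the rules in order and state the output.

Rule 1 (stop-cluster i-epenthesis): /d/ and /b/ form a stop–stop cluster, so [i] is inserted between them. /mizadboapod/ → mizadiboapod.
Rule 2 (final devoicing): /d/ is a voiced stop in word-final position, so it devoices to [t]. /mizadiboapod/ → mizadiboapot.

mizadiboapot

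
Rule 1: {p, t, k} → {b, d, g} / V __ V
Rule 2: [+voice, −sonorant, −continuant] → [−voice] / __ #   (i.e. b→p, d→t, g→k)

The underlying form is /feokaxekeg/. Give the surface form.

Rule 1 (intervocalic voicing): /k/ is a voiceless stop between vowels /o/ and /a/, so it voices to [g]. /k/ is a voiceless stop between vowels /e/ and /e/, so it voices to [g]. /feokaxekeg/ → feogaxegeg.
Rule 2 (final devoicing): /g/ is a voiced stop in word-final position, so it devoices to [k]. /feogaxegeg/ → feogaxegek.

feogaxegek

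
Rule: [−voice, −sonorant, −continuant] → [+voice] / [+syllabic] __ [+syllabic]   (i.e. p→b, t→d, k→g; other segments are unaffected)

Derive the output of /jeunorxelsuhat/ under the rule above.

jeunorxelsuhat

No segment of /jeunorxelsuhat/ meets the structural description of the rule, so the form surfaces unchanged.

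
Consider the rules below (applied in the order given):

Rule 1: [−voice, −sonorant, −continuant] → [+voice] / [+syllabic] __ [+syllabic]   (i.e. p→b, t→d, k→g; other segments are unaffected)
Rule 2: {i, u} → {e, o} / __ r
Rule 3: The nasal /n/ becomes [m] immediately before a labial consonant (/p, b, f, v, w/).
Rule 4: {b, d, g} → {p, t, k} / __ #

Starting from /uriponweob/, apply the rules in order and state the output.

Rule 1 (intervocalic voicing): /p/ is a voiceless stop between vowels /i/ and /o/, so it voices to [b]. /uriponweob/ → uribonweob.
Rule 2 (pre-rhotic lowering): /u/ is a high vowel immediately before /r/, so it lowers to [o]. /uribonweob/ → oribonweob.
Rule 3 (nasal place assimilation): /n/ precedes the labial consonant /w/, so it assimilates in place to [m]. /oribonweob/ → oribomweob.
Rule 4 (final devoicing): /b/ is a voiced stop in word-final position, so it devoices to [p]. /oribomweob/ → oribomweop.

oribomweop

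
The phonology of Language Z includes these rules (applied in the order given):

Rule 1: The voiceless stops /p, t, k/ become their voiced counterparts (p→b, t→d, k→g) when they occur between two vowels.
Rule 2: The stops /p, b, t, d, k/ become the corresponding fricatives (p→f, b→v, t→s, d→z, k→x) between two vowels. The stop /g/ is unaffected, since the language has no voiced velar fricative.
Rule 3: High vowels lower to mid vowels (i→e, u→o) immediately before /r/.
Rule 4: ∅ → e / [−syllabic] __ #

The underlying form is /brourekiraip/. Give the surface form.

Rule 1 (intervocalic voicing): /k/ is a voiceless stop between vowels /e/ and /i/, so it voices to [g]. /brourekiraip/ → brouregiraip.
Rule 2 (intervocalic spirantization): no segment meets the environment; /brouregiraip/ is unchanged.
Rule 3 (pre-rhotic lowering): /u/ is a high vowel immediately before /r/, so it lowers to [o]. /i/ is a high vowel immediately before /r/, so it lowers to [e]. /brouregiraip/ → brooregeraip.
Rule 4 (final e-epenthesis): the form ends in the consonant /p/, so [e] is inserted word-finally. /brooregeraip/ → brooregeraipe.

brooregeraipe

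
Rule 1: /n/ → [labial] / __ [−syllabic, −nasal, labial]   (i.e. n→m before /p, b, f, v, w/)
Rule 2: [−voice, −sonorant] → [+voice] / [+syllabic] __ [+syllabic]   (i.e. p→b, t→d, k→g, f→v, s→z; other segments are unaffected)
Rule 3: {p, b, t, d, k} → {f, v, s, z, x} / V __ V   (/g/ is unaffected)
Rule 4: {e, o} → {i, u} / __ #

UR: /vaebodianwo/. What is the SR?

Rule 1 (nasal place assimilation): /n/ precedes the labial consonant /w/, so it assimilates in place to [m]. /vaebodianwo/ → vaebodiamwo.
Rule 2 (intervocalic voicing): no segment meets the environment; /vaebodiamwo/ is unchanged.
Rule 3 (intervocalic spirantization): /b/ is a stop between vowels /e/ and /o/, so it spirantizes to the fricative [v]. /d/ is a stop between vowels /o/ and /i/, so it spirantizes to the fricative [z]. /vaebodiamwo/ → vaevoziamwo.
Rule 4 (final vowel raising): /o/ is a mid vowel in word-final position, so it raises to [u]. /vaevoziamwo/ → vaevoziamwu.

vaevoziamwu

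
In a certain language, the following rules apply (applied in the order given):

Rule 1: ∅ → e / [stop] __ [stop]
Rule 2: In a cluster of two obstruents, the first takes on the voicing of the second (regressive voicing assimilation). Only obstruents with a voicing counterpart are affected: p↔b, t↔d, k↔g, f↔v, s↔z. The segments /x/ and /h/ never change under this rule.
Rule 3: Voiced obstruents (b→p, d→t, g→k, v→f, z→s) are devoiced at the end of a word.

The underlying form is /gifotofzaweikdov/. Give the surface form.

Rule 1 (stop-cluster e-epenthesis): /k/ and /d/ form a stop–stop cluster, so [e] is inserted between them. /gifotofzaweikdov/ → gifotofzaweikedov.
Rule 2 (regressive voicing assimilation): /f/ precedes the voiced obstruent /z/, so it voices to [v] by assimilation. /gifotofzaweikedov/ → gifotovzaweikedov.
Rule 3 (final devoicing): /v/ is a voiced obstruent in word-final position, so it devoices to [f]. /gifotovzaweikedov/ → gifotovzaweikedof.

gifotovzaweikedof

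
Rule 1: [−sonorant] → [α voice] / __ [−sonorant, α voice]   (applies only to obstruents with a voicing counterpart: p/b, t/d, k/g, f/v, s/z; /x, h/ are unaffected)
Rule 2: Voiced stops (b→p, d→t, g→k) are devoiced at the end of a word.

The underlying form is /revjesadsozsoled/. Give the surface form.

revjesatsossolet

Rule 1 (regressive voicing assimilation): /d/ precedes the voiceless obstruent /s/, so it devoices to [t] by assimilation. /z/ precedes the voiceless obstruent /s/, so it devoices to [s] by assimilation. /revjesadsozsoled/ → revjesatsossoled.
Rule 2 (final devoicing): /d/ is a voiced stop in word-final position, so it devoices to [t]. /revjesatsossoled/ → revjesatsossolet.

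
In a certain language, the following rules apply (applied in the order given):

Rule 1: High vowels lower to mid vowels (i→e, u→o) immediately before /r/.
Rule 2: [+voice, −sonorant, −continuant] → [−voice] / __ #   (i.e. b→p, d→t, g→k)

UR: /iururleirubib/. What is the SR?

Rule 1 (pre-rhotic lowering): /u/ is a high vowel immediately before /r/, so it lowers to [o]. /u/ is a high vowel immediately before /r/, so it lowers to [o]. /i/ is a high vowel immediately before /r/, so it lowers to [e]. /iururleirubib/ → iororleerubib.
Rule 2 (final devoicing): /b/ is a voiced stop in word-final position, so it devoices to [p]. /iororleerubib/ → iororleerubip.

iororleerubip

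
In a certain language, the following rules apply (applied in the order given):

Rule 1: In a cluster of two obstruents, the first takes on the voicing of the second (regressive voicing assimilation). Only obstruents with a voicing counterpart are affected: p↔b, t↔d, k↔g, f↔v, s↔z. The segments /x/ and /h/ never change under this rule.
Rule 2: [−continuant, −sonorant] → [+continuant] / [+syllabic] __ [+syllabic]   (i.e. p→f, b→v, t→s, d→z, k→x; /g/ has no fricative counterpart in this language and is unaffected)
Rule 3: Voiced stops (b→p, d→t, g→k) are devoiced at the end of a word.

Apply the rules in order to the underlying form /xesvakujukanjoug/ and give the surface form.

Rule 1 (regressive voicing assimilation): /s/ precedes the voiced obstruent /v/, so it voices to [z] by assimilation. /xesvakujukanjoug/ → xezvakujukanjoug.
Rule 2 (intervocalic spirantization): /k/ is a stop between vowels /a/ and /u/, so it spirantizes to the fricative [x]. /k/ is a stop between vowels /u/ and /a/, so it spirantizes to the fricative [x]. /xezvakujukanjoug/ → xezvaxujuxanjoug.
Rule 3 (final devoicing): /g/ is a voiced stop in word-final position, so it devoices to [k]. /xezvaxujuxanjoug/ → xezvaxujuxanjouk.

xezvaxujuxanjouk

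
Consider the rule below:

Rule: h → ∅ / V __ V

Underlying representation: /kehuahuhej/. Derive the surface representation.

keuauej

/h/ occurs between vowels /e/ and /u/, so it deletes.
/h/ occurs between vowels /a/ and /u/, so it deletes.
/h/ occurs between vowels /u/ and /e/, so it deletes.
Surface form: [keuauej].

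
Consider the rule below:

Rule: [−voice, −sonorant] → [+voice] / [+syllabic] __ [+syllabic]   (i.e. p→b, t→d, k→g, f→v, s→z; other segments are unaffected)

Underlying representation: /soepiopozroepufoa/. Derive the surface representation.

Scanning /soepiopozroepufoa/: /s/ at position 1 is not in the conditioning environment; /p/ is a voiceless obstruent between vowels /e/ and /i/, so it voices to [b]; /p/ is a voiceless obstruent between vowels /o/ and /o/, so it voices to [b]; /p/ is a voiceless obstruent between vowels /e/ and /u/, so it voices to [b]; /f/ is a voiceless obstruent between vowels /u/ and /o/, so it voices to [v].
Result: [soebiobozroebuvoa].

soebiobozroebuvoa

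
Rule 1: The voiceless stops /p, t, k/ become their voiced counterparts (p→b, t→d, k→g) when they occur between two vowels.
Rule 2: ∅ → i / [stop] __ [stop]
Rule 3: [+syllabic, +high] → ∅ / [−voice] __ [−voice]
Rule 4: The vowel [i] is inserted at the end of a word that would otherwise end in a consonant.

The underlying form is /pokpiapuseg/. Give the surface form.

Rule 1 (intervocalic voicing): /p/ is a voiceless stop between vowels /a/ and /u/, so it voices to [b]. /pokpiapuseg/ → pokpiabuseg.
Rule 2 (stop-cluster i-epenthesis): /k/ and /p/ form a stop–stop cluster, so [i] is inserted between them. /pokpiabuseg/ → pokipiabuseg.
Rule 3 (high vowel syncope): /i/ is a high vowel flanked by voiceless consonants /k/ and /p/, so it deletes. /pokipiabuseg/ → pokpiabuseg.
Rule 4 (final i-epenthesis): the form ends in the consonant /g/, so [i] is inserted word-finally. /pokpiabuseg/ → pokpiabusegi.

pokpiabusegi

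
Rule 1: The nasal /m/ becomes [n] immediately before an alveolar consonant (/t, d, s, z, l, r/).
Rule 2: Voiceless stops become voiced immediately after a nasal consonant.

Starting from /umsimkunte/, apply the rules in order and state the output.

Rule 1 (nasal place assimilation): /m/ precedes the alveolar consonant /s/, so it assimilates in place to [n]. /umsimkunte/ → unsimkunte.
Rule 2 (post-nasal voicing): /k/ is a voiceless stop immediately after the nasal /m/, so it voices to [g]. /t/ is a voiceless stop immediately after the nasal /n/, so it voices to [d]. /unsimkunte/ → unsimgunde.

unsimgunde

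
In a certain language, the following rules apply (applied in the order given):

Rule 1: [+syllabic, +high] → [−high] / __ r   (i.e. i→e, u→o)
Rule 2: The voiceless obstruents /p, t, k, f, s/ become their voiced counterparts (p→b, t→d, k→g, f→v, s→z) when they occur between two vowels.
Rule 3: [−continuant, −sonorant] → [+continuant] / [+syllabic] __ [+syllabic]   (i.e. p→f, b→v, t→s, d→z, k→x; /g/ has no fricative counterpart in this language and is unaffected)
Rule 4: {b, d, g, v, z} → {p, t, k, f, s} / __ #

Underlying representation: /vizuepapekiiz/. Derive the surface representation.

Rule 1 (pre-rhotic lowering): no segment meets the environment; /vizuepapekiiz/ is unchanged.
Rule 2 (intervocalic voicing): /p/ is a voiceless obstruent between vowels /e/ and /a/, so it voices to [b]. /p/ is a voiceless obstruent between vowels /a/ and /e/, so it voices to [b]. /k/ is a voiceless obstruent between vowels /e/ and /i/, so it voices to [g]. /vizuepapekiiz/ → vizuebabegiiz.
Rule 3 (intervocalic spirantization): /b/ is a stop between vowels /e/ and /a/, so it spirantizes to the fricative [v]. /b/ is a stop between vowels /a/ and /e/, so it spirantizes to the fricative [v]. /vizuebabegiiz/ → vizuevavegiiz.
Rule 4 (final devoicing): /z/ is a voiced obstruent in word-final position, so it devoices to [s]. /vizuevavegiiz/ → vizuevavegiis.

vizuevavegiis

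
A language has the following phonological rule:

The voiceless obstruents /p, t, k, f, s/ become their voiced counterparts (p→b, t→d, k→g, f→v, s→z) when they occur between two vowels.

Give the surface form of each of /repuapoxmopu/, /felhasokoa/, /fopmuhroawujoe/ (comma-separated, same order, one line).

rebuaboxmobu, felhazogoa, fopmuhroawujoe

/repuapoxmopu/: /p/ is a voiceless obstruent between vowels /e/ and /u/, so it voices to [b]. /p/ is a voiceless obstruent between vowels /a/ and /o/, so it voices to [b]. /p/ is a voiceless obstruent between vowels /o/ and /u/, so it voices to [b]. → [rebuaboxmobu].
/felhasokoa/: /s/ is a voiceless obstruent between vowels /a/ and /o/, so it voices to [z]. /k/ is a voiceless obstruent between vowels /o/ and /o/, so it voices to [g]. → [felhazogoa].
/fopmuhroawujoe/: the rule's environment is not met; surfaces unchanged as [fopmuhroawujoe].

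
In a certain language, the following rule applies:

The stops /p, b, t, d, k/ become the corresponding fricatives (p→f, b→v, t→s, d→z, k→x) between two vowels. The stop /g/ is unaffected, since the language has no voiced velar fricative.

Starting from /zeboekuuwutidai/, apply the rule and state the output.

/b/ is a stop between vowels /e/ and /o/, so it spirantizes to the fricative [v].
/k/ is a stop between vowels /e/ and /u/, so it spirantizes to the fricative [x].
/t/ is a stop between vowels /u/ and /i/, so it spirantizes to the fricative [s].
/d/ is a stop between vowels /i/ and /a/, so it spirantizes to the fricative [z].
Surface form: [zevoexuuwusizai].

zevoexuuwusizai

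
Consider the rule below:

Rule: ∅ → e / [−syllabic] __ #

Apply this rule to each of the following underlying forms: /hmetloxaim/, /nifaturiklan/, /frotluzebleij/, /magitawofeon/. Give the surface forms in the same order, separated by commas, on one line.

hmetloxaime, nifaturiklane, frotluzebleije, magitawofeone

/hmetloxaim/: the form ends in the consonant /m/, so [e] is inserted word-finally. → [hmetloxaime].
/nifaturiklan/: the form ends in the consonant /n/, so [e] is inserted word-finally. → [nifaturiklane].
/frotluzebleij/: the form ends in the consonant /j/, so [e] is inserted word-finally. → [frotluzebleije].
/magitawofeon/: the form ends in the consonant /n/, so [e] is inserted word-finally. → [magitawofeone].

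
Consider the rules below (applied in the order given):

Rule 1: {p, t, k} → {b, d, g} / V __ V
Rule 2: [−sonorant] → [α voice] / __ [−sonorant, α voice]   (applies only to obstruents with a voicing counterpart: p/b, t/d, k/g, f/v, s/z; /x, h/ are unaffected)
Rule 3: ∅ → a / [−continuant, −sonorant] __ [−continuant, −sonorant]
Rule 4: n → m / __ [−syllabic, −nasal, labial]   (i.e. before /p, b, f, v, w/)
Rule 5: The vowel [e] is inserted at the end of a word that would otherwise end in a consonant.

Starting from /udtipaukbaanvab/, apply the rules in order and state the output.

Rule 1 (intervocalic voicing): /p/ is a voiceless stop between vowels /i/ and /a/, so it voices to [b]. /udtipaukbaanvab/ → udtibaukbaanvab.
Rule 2 (regressive voicing assimilation): /d/ precedes the voiceless obstruent /t/, so it devoices to [t] by assimilation. /k/ precedes the voiced obstruent /b/, so it voices to [g] by assimilation. /udtibaukbaanvab/ → uttibaugbaanvab.
Rule 3 (stop-cluster a-epenthesis): /t/ and /t/ form a stop–stop cluster, so [a] is inserted between them. /g/ and /b/ form a stop–stop cluster, so [a] is inserted between them. /uttibaugbaanvab/ → utatibaugabaanvab.
Rule 4 (nasal place assimilation): /n/ precedes the labial consonant /v/, so it assimilates in place to [m]. /utatibaugabaanvab/ → utatibaugabaamvab.
Rule 5 (final e-epenthesis): the form ends in the consonant /b/, so [e] is inserted word-finally. /utatibaugabaamvab/ → utatibaugabaamvabe.

utatibaugabaamvabe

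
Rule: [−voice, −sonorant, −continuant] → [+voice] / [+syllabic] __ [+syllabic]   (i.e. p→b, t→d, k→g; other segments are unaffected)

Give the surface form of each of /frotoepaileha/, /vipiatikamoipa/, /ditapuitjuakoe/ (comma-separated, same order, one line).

/frotoepaileha/: /t/ is a voiceless stop between vowels /o/ and /o/, so it voices to [d]. /p/ is a voiceless stop between vowels /e/ and /a/, so it voices to [b]. → [frodoebaileha].
/vipiatikamoipa/: /p/ is a voiceless stop between vowels /i/ and /i/, so it voices to [b]. /t/ is a voiceless stop between vowels /a/ and /i/, so it voices to [d]. /k/ is a voiceless stop between vowels /i/ and /a/, so it voices to [g]. /p/ is a voiceless stop between vowels /i/ and /a/, so it voices to [b]. → [vibiadigamoiba].
/ditapuitjuakoe/: /t/ is a voiceless stop between vowels /i/ and /a/, so it voices to [d]. /p/ is a voiceless stop between vowels /a/ and /u/, so it voices to [b]. /k/ is a voiceless stop between vowels /a/ and /o/, so it voices to [g]. → [didabuitjuagoe].

frodoebaileha, vibiadigamoiba, didabuitjuagoe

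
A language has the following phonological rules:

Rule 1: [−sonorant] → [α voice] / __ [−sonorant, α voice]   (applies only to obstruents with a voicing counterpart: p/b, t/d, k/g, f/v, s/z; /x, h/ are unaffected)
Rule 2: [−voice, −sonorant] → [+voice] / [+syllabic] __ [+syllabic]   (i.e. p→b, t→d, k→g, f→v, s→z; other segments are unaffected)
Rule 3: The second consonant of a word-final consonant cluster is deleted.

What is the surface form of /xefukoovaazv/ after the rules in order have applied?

Rule 1 (regressive voicing assimilation): no segment meets the environment; /xefukoovaazv/ is unchanged.
Rule 2 (intervocalic voicing): /f/ is a voiceless obstruent between vowels /e/ and /u/, so it voices to [v]. /k/ is a voiceless obstruent between vowels /u/ and /o/, so it voices to [g]. /xefukoovaazv/ → xevugoovaazv.
Rule 3 (final cluster simplification): /v/ is the second consonant of a word-final cluster /zv/, so it deletes. /xevugoovaazv/ → xevugoovaaz.

xevugoovaaz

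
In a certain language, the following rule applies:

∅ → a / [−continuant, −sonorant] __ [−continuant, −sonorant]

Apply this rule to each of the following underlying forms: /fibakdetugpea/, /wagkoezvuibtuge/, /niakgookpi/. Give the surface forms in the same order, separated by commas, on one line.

/fibakdetugpea/: /k/ and /d/ form a stop–stop cluster, so [a] is inserted between them. /g/ and /p/ form a stop–stop cluster, so [a] is inserted between them. → [fibakadetugapea].
/wagkoezvuibtuge/: /g/ and /k/ form a stop–stop cluster, so [a] is inserted between them. /b/ and /t/ form a stop–stop cluster, so [a] is inserted between them. → [wagakoezvuibatuge].
/niakgookpi/: /k/ and /g/ form a stop–stop cluster, so [a] is inserted between them. /k/ and /p/ form a stop–stop cluster, so [a] is inserted between them. → [niakagookapi].

fibakadetugapea, wagakoezvuibatuge, niakagookapi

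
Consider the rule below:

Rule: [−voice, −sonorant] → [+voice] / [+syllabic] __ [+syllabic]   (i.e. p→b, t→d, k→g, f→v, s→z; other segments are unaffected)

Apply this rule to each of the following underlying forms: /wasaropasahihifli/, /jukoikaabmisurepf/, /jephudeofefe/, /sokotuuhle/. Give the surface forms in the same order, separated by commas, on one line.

/wasaropasahihifli/: /s/ is a voiceless obstruent between vowels /a/ and /a/, so it voices to [z]. /p/ is a voiceless obstruent between vowels /o/ and /a/, so it voices to [b]. /s/ is a voiceless obstruent between vowels /a/ and /a/, so it voices to [z]. → [wazarobazahihifli].
/jukoikaabmisurepf/: /k/ is a voiceless obstruent between vowels /u/ and /o/, so it voices to [g]. /k/ is a voiceless obstruent between vowels /i/ and /a/, so it voices to [g]. /s/ is a voiceless obstruent between vowels /i/ and /u/, so it voices to [z]. → [jugoigaabmizurepf].
/jephudeofefe/: /f/ is a voiceless obstruent between vowels /o/ and /e/, so it voices to [v]. /f/ is a voiceless obstruent between vowels /e/ and /e/, so it voices to [v]. → [jephudeoveve].
/sokotuuhle/: /k/ is a voiceless obstruent between vowels /o/ and /o/, so it voices to [g]. /t/ is a voiceless obstruent between vowels /o/ and /u/, so it voices to [d]. → [sogoduuhle].

wazarobazahihifli, jugoigaabmizurepf, jephudeoveve, sogoduuhle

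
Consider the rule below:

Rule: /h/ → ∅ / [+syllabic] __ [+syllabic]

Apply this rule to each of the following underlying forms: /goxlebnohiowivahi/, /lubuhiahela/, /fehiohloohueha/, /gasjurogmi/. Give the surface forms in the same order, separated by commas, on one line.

goxlebnoiowivai, lubuiaela, feiohloouea, gasjurogmi

/goxlebnohiowivahi/: /h/ occurs between vowels /o/ and /i/, so it deletes. /h/ occurs between vowels /a/ and /i/, so it deletes. → [goxlebnoiowivai].
/lubuhiahela/: /h/ occurs between vowels /u/ and /i/, so it deletes. /h/ occurs between vowels /a/ and /e/, so it deletes. → [lubuiaela].
/fehiohloohueha/: /h/ occurs between vowels /e/ and /i/, so it deletes. /h/ occurs between vowels /o/ and /u/, so it deletes. /h/ occurs between vowels /e/ and /a/, so it deletes. → [feiohloouea].
/gasjurogmi/: the rule's environment is not met; surfaces unchanged as [gasjurogmi].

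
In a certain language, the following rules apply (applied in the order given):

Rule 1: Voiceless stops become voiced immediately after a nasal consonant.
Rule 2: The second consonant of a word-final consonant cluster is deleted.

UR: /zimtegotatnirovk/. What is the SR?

zimdegotatnirov

Rule 1 (post-nasal voicing): /t/ is a voiceless stop immediately after the nasal /m/, so it voices to [d]. /zimtegotatnirovk/ → zimdegotatnirovk.
Rule 2 (final cluster simplification): /k/ is the second consonant of a word-final cluster /vk/, so it deletes. /zimdegotatnirovk/ → zimdegotatnirov.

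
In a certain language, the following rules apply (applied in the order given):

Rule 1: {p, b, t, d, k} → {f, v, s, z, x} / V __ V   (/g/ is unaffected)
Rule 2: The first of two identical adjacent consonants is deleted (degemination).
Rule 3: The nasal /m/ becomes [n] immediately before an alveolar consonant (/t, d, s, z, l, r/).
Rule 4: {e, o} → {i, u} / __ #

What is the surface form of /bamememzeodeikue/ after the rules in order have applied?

bamemenzeozeixui

Rule 1 (intervocalic spirantization): /d/ is a stop between vowels /o/ and /e/, so it spirantizes to the fricative [z]. /k/ is a stop between vowels /i/ and /u/, so it spirantizes to the fricative [x]. /bamememzeodeikue/ → bamememzeozeixue.
Rule 2 (degemination): no segment meets the environment; /bamememzeozeixue/ is unchanged.
Rule 3 (nasal place assimilation): /m/ precedes the alveolar consonant /z/, so it assimilates in place to [n]. /bamememzeozeixue/ → bamemenzeozeixue.
Rule 4 (final vowel raising): /e/ is a mid vowel in word-final position, so it raises to [i]. /bamemenzeozeixue/ → bamemenzeozeixui.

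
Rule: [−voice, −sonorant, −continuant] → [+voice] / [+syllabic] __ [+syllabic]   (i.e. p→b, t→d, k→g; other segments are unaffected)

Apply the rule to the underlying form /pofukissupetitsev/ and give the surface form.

pofugissubeditsev

Scanning /pofukissupetitsev/: /p/ at position 1 is not in the conditioning environment; /k/ is a voiceless stop between vowels /u/ and /i/, so it voices to [g]; /p/ is a voiceless stop between vowels /u/ and /e/, so it voices to [b]; /t/ is a voiceless stop between vowels /e/ and /i/, so it voices to [d]; /t/ at position 14 is not in the conditioning environment.
Result: [pofugissubeditsev].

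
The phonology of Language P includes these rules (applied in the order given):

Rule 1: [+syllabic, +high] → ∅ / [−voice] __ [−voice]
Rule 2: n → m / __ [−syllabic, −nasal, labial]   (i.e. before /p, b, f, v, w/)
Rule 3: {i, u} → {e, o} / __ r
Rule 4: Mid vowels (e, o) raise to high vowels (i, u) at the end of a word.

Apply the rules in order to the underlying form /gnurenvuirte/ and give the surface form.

gnoremvuerti

Rule 1 (high vowel syncope): no segment meets the environment; /gnurenvuirte/ is unchanged.
Rule 2 (nasal place assimilation): /n/ precedes the labial consonant /v/, so it assimilates in place to [m]. /gnurenvuirte/ → gnuremvuirte.
Rule 3 (pre-rhotic lowering): /u/ is a high vowel immediately before /r/, so it lowers to [o]. /i/ is a high vowel immediately before /r/, so it lowers to [e]. /gnuremvuirte/ → gnoremvuerte.
Rule 4 (final vowel raising): /e/ is a mid vowel in word-final position, so it raises to [i]. /gnoremvuerte/ → gnoremvuerti.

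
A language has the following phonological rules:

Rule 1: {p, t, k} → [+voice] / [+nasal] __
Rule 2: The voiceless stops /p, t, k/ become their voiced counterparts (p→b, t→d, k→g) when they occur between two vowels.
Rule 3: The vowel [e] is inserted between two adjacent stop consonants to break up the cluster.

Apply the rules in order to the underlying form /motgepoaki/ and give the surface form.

motegeboagi

Rule 1 (post-nasal voicing): no segment meets the environment; /motgepoaki/ is unchanged.
Rule 2 (intervocalic voicing): /p/ is a voiceless stop between vowels /e/ and /o/, so it voices to [b]. /k/ is a voiceless stop between vowels /a/ and /i/, so it voices to [g]. /motgepoaki/ → motgeboagi.
Rule 3 (stop-cluster e-epenthesis): /t/ and /g/ form a stop–stop cluster, so [e] is inserted between them. /motgeboagi/ → motegeboagi.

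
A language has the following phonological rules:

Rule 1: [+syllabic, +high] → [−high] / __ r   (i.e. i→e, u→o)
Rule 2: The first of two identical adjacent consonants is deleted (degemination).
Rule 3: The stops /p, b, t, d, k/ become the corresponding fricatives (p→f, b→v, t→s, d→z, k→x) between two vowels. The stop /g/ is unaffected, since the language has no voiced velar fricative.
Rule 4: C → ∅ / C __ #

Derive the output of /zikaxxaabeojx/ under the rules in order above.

zixaxaaveoj

Rule 1 (pre-rhotic lowering): no segment meets the environment; /zikaxxaabeojx/ is unchanged.
Rule 2 (degemination): /xx/ is a geminate; the first /x/ deletes. /zikaxxaabeojx/ → zikaxaabeojx.
Rule 3 (intervocalic spirantization): /k/ is a stop between vowels /i/ and /a/, so it spirantizes to the fricative [x]. /b/ is a stop between vowels /a/ and /e/, so it spirantizes to the fricative [v]. /zikaxaabeojx/ → zixaxaaveojx.
Rule 4 (final cluster simplification): /x/ is the second consonant of a word-final cluster /jx/, so it deletes. /zixaxaaveojx/ → zixaxaaveoj.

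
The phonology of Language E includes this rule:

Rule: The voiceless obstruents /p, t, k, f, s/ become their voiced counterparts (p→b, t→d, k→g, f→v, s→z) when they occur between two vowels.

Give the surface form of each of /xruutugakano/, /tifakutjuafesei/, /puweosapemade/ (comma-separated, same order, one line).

xruudugagano, tivagutjuavezei, puweozabemade

/xruutugakano/: /t/ is a voiceless obstruent between vowels /u/ and /u/, so it voices to [d]. /k/ is a voiceless obstruent between vowels /a/ and /a/, so it voices to [g]. → [xruudugagano].
/tifakutjuafesei/: /f/ is a voiceless obstruent between vowels /i/ and /a/, so it voices to [v]. /k/ is a voiceless obstruent between vowels /a/ and /u/, so it voices to [g]. /f/ is a voiceless obstruent between vowels /a/ and /e/, so it voices to [v]. /s/ is a voiceless obstruent between vowels /e/ and /e/, so it voices to [z]. → [tivagutjuavezei].
/puweosapemade/: /s/ is a voiceless obstruent between vowels /o/ and /a/, so it voices to [z]. /p/ is a voiceless obstruent between vowels /a/ and /e/, so it voices to [b]. → [puweozabemade].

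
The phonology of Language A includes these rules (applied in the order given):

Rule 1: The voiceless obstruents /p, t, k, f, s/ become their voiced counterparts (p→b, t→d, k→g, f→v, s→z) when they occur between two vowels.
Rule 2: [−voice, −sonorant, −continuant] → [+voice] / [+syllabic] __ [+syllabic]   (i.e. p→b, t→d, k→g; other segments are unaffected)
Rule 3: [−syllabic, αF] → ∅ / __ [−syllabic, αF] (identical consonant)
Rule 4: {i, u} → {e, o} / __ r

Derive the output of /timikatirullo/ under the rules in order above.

timigaderulo

Rule 1 (intervocalic voicing): /k/ is a voiceless obstruent between vowels /i/ and /a/, so it voices to [g]. /t/ is a voiceless obstruent between vowels /a/ and /i/, so it voices to [d]. /timikatirullo/ → timigadirullo.
Rule 2 (intervocalic voicing): no segment meets the environment; /timigadirullo/ is unchanged.
Rule 3 (degemination): /ll/ is a geminate; the first /l/ deletes. /timigadirullo/ → timigadirulo.
Rule 4 (pre-rhotic lowering): /i/ is a high vowel immediately before /r/, so it lowers to [e]. /timigadirulo/ → timigaderulo.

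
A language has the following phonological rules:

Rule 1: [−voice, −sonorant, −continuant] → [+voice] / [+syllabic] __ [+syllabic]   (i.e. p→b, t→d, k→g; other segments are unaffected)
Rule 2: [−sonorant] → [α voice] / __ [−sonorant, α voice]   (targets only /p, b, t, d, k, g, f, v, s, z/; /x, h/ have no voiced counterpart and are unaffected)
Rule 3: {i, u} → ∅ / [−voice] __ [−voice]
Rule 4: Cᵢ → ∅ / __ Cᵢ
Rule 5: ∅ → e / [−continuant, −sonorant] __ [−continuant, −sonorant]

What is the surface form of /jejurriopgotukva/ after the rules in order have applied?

Rule 1 (intervocalic voicing): /t/ is a voiceless stop between vowels /o/ and /u/, so it voices to [d]. /jejurriopgotukva/ → jejurriopgodukva.
Rule 2 (regressive voicing assimilation): /p/ precedes the voiced obstruent /g/, so it voices to [b] by assimilation. /k/ precedes the voiced obstruent /v/, so it voices to [g] by assimilation. /jejurriopgodukva/ → jejurriobgodugva.
Rule 3 (high vowel syncope): no segment meets the environment; /jejurriobgodugva/ is unchanged.
Rule 4 (degemination): /rr/ is a geminate; the first /r/ deletes. /jejurriobgodugva/ → jejuriobgodugva.
Rule 5 (stop-cluster e-epenthesis): /b/ and /g/ form a stop–stop cluster, so [e] is inserted between them. /jejuriobgodugva/ → jejuriobegodugva.

jejuriobegodugva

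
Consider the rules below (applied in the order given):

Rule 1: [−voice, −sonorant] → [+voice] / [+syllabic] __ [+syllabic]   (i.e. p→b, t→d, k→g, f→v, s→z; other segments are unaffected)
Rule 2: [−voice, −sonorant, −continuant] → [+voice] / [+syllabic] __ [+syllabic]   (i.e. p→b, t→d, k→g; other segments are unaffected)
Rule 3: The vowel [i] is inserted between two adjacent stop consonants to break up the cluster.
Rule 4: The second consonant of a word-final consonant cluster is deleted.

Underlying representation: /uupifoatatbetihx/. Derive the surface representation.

uubivoadatibedih

Rule 1 (intervocalic voicing): /p/ is a voiceless obstruent between vowels /u/ and /i/, so it voices to [b]. /f/ is a voiceless obstruent between vowels /i/ and /o/, so it voices to [v]. /t/ is a voiceless obstruent between vowels /a/ and /a/, so it voices to [d]. /t/ is a voiceless obstruent between vowels /e/ and /i/, so it voices to [d]. /uupifoatatbetihx/ → uubivoadatbedihx.
Rule 2 (intervocalic voicing): no segment meets the environment; /uubivoadatbedihx/ is unchanged.
Rule 3 (stop-cluster i-epenthesis): /t/ and /b/ form a stop–stop cluster, so [i] is inserted between them. /uubivoadatbedihx/ → uubivoadatibedihx.
Rule 4 (final cluster simplification): /x/ is the second consonant of a word-final cluster /hx/, so it deletes. /uubivoadatibedihx/ → uubivoadatibedih.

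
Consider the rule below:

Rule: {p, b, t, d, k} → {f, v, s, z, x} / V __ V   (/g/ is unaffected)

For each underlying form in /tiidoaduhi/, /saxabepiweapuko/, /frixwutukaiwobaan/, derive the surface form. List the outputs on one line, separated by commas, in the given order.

/tiidoaduhi/: /d/ is a stop between vowels /i/ and /o/, so it spirantizes to the fricative [z]. /d/ is a stop between vowels /a/ and /u/, so it spirantizes to the fricative [z]. → [tiizoazuhi].
/saxabepiweapuko/: /b/ is a stop between vowels /a/ and /e/, so it spirantizes to the fricative [v]. /p/ is a stop between vowels /e/ and /i/, so it spirantizes to the fricative [f]. /p/ is a stop between vowels /a/ and /u/, so it spirantizes to the fricative [f]. /k/ is a stop between vowels /u/ and /o/, so it spirantizes to the fricative [x]. → [saxavefiweafuxo].
/frixwutukaiwobaan/: /t/ is a stop between vowels /u/ and /u/, so it spirantizes to the fricative [s]. /k/ is a stop between vowels /u/ and /a/, so it spirantizes to the fricative [x]. /b/ is a stop between vowels /o/ and /a/, so it spirantizes to the fricative [v]. → [frixwusuxaiwovaan].

tiizoazuhi, saxavefiweafuxo, frixwusuxaiwovaan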